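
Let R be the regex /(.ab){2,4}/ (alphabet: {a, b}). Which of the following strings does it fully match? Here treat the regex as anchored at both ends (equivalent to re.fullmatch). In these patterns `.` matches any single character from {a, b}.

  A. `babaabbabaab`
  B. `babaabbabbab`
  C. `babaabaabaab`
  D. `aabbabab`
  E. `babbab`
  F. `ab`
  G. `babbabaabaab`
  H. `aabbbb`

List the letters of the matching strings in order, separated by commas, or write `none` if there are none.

A, B, C, E, G

A → match
B → match
C → match
D → no match
E → match
F → no match
G → match
H → no match — must end with `ab`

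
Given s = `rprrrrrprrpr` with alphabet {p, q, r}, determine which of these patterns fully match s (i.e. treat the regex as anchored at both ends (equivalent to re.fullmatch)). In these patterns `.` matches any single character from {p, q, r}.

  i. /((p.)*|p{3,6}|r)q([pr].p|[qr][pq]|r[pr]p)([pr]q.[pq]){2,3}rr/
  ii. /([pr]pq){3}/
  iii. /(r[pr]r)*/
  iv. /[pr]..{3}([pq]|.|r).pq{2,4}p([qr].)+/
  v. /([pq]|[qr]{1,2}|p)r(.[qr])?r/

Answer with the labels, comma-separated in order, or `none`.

i → no match — must end with `rr`
ii → no match — must end with `pq`
iii → match
iv → no match
v → no match

iii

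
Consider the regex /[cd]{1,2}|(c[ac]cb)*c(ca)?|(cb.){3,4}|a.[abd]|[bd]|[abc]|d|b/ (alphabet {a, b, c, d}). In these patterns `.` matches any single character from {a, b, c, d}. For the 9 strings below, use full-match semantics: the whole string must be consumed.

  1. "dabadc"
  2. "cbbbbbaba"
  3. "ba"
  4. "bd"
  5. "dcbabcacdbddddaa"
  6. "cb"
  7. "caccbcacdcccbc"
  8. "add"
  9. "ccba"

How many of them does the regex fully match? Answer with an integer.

1

1. "dabadc" → no match
2. "cbbbbbaba" → no match
3. "ba" → no match
4. "bd" → no match
5 → no match
6. "cb" → no match
7 → no match
8. "add" → match
9. "ccba" → no match
Total matched: 1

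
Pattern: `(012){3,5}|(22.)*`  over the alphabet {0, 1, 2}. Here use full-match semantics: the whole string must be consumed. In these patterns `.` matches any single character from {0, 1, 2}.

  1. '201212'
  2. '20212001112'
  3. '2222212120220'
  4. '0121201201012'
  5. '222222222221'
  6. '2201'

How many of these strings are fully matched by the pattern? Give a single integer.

1. '201212' → no match
2. '20212001112' → no match
3 → no match
4 → no match
5. '222222222221' → match
6. '2201' → no match
Total matched: 1

1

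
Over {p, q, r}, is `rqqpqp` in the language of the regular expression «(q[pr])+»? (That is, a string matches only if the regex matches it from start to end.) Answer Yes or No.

No

Every match must start with `q`, but `rqqpqp` does not.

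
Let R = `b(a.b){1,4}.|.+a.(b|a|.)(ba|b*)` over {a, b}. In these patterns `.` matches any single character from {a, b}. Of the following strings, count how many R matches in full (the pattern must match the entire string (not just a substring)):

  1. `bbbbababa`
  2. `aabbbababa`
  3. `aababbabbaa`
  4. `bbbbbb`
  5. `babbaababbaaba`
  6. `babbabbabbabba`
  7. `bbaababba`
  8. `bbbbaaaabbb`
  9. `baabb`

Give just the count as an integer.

6

1 → match
2 → match
3 → no match
4 → no match
5 → match
6 → match
7 → no match
8 → match
9 → match
Total matched: 6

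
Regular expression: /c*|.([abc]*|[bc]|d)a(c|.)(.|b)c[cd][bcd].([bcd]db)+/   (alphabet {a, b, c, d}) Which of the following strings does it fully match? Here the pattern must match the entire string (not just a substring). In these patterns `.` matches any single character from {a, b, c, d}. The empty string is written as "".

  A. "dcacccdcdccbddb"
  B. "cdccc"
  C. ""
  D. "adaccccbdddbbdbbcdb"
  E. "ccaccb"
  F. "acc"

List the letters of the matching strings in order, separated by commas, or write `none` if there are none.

A → no match
B. "cdccc" → no match
C. "" → match
D → no match
E. "ccaccb" → no match
F. "acc" → no match

C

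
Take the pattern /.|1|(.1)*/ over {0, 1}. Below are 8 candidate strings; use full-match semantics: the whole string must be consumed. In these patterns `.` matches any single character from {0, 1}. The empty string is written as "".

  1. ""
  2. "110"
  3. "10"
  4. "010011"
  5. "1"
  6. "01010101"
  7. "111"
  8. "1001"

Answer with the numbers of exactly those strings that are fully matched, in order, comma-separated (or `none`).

1, 5, 6

1 → match
2 → no match
3 → no match
4 → no match
5 → match
6 → match
7 → no match
8 → no match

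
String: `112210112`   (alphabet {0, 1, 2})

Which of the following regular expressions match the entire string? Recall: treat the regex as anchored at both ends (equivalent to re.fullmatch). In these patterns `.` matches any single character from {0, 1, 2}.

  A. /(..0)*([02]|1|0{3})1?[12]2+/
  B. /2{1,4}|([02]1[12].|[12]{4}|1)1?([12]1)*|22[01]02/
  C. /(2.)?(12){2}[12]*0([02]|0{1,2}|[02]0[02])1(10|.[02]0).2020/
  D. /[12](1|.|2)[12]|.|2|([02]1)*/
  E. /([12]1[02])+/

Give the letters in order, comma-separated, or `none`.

E

A → no match
B → no match
C → no match — must end with `2020`
D → no match
E → match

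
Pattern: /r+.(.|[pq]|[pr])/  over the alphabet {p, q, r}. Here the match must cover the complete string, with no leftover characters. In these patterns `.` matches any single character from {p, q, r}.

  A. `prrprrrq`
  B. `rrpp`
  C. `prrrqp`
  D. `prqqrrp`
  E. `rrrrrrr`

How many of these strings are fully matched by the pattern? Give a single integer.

A. `prrprrrq` → no match — must start with `r`
B. `rrpp` → match
C. `prrrqp` → no match — must start with `r`
D. `prqqrrp` → no match — must start with `r`
E. `rrrrrrr` → match
Total matched: 2

2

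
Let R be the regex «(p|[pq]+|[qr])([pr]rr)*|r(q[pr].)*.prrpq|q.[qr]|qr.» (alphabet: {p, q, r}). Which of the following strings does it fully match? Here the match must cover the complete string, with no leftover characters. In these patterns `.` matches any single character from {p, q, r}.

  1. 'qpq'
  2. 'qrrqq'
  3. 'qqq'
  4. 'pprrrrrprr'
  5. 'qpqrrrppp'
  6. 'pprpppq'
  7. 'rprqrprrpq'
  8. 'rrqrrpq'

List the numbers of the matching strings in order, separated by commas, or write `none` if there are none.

1, 3, 4

1 → match
2 → no match
3 → match
4 → match
5 → no match
6 → no match
7 → no match
8 → no match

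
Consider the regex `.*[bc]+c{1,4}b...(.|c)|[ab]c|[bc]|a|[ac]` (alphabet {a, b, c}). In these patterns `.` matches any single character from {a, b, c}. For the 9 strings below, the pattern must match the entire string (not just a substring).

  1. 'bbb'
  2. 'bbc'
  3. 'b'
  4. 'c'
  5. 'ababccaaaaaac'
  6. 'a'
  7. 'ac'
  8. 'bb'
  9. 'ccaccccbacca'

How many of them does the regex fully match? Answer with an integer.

5

1 → no match
2 → no match
3 → match
4 → match
5 → no match
6 → match
7 → match
8 → no match
9 → match
Total matched: 5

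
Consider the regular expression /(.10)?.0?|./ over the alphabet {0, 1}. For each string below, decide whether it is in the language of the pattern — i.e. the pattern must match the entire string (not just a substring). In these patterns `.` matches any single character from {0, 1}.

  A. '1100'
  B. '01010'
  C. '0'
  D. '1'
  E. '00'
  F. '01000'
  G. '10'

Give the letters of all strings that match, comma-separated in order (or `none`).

A, B, C, D, E, F, G

A → match
B → match
C → match
D → match
E → match
F → match
G → match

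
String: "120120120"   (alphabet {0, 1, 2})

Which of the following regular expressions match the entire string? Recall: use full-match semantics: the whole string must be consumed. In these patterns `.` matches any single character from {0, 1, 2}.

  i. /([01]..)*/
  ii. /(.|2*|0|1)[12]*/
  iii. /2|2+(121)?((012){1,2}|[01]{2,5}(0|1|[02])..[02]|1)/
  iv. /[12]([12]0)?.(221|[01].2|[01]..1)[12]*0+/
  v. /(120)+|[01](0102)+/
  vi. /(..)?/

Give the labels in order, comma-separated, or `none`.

i, v

i → match
ii → no match
iii → no match — must start with "2"
iv → no match
v → match
vi → no match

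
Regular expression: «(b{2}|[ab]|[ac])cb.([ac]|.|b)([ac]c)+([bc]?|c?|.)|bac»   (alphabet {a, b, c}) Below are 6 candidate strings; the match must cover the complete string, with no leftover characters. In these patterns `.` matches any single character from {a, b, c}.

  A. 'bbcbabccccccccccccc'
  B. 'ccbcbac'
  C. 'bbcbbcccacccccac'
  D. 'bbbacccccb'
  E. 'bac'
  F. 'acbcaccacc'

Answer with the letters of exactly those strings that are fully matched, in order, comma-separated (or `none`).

A → match
B → match
C → match
D → no match
E → match
F → match

A, B, C, E, F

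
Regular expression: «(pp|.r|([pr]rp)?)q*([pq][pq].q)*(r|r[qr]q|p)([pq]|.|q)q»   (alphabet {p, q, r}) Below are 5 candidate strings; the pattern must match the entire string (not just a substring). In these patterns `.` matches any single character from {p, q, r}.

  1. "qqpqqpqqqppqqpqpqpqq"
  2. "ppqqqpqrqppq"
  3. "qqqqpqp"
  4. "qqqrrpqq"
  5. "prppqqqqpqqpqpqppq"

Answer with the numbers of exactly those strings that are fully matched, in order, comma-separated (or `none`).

1 → match
2. "ppqqqpqrqppq" → match
3. "qqqqpqp" → no match — must end with "q"
4. "qqqrrpqq" → no match
5 → match

1, 2, 5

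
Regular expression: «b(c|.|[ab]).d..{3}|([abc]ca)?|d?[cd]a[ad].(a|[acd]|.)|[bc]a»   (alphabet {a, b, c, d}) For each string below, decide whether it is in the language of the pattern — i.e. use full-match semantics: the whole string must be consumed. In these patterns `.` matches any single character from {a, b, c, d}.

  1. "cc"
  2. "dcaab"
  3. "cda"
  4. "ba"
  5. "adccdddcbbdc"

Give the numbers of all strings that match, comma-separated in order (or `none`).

4

1 → no match
2 → no match
3 → no match
4 → match
5 → no match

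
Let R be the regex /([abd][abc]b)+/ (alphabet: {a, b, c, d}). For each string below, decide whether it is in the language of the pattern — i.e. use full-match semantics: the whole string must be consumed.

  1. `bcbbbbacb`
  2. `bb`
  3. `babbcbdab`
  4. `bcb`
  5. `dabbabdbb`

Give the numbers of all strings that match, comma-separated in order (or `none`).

1 → match
2 → no match
3 → match
4 → match
5 → match

1, 3, 4, 5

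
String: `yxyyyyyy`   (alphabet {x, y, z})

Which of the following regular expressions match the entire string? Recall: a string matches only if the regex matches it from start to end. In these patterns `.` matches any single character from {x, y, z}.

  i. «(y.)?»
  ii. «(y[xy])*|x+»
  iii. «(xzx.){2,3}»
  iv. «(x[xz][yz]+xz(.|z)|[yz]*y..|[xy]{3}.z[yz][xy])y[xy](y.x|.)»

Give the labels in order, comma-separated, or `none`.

i → no match
ii → match
iii → no match — must start with `xzx`
iv → no match

ii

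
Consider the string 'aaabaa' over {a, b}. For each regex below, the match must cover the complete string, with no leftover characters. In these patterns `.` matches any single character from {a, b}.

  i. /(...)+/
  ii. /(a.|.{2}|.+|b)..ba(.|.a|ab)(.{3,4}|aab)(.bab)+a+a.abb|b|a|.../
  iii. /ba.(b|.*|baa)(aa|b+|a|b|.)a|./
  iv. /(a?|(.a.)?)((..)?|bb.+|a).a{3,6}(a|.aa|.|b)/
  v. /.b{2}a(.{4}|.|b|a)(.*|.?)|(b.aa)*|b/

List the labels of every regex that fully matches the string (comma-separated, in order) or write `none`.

i

i → match
ii → no match
iii → no match
iv → no match
v → no match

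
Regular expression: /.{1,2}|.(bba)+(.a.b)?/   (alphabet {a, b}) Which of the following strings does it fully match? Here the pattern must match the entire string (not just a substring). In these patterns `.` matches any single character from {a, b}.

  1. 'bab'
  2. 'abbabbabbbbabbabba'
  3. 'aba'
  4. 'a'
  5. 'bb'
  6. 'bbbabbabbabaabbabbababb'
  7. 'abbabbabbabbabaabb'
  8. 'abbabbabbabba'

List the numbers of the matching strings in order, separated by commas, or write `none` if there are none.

1 → no match
2 → no match
3 → no match
4 → match
5 → match
6 → no match
7 → no match
8 → match

4, 5, 8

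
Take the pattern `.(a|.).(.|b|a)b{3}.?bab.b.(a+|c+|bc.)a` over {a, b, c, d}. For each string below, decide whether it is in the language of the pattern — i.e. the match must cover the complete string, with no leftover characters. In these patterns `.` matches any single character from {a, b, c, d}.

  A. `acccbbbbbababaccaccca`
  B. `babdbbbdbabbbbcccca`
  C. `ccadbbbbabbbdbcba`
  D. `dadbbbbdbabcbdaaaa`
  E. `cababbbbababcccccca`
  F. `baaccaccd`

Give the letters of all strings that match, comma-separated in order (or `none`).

A → no match
B → match
C → match
D → match
E → match
F → no match — must end with `a`

B, C, D, E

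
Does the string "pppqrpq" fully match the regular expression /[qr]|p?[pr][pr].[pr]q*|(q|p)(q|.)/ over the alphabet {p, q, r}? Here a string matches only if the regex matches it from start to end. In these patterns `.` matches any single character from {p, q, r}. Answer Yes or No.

No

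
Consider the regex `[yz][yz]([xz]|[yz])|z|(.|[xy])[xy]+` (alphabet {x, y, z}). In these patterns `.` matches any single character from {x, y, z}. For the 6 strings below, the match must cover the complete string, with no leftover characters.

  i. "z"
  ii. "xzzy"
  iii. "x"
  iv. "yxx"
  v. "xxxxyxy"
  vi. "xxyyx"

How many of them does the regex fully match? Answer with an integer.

4

i. "z" → match
ii. "xzzy" → no match
iii. "x" → no match
iv. "yxx" → match
v. "xxxxyxy" → match
vi. "xxyyx" → match
Total matched: 4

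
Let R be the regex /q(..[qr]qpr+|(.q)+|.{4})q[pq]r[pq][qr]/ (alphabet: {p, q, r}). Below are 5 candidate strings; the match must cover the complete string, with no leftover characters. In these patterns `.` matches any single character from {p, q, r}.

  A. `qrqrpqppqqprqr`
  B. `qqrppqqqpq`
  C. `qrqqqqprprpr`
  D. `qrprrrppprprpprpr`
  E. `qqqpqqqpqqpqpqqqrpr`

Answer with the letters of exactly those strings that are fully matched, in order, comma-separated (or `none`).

A → no match
B → no match
C → no match
D → no match
E → no match

none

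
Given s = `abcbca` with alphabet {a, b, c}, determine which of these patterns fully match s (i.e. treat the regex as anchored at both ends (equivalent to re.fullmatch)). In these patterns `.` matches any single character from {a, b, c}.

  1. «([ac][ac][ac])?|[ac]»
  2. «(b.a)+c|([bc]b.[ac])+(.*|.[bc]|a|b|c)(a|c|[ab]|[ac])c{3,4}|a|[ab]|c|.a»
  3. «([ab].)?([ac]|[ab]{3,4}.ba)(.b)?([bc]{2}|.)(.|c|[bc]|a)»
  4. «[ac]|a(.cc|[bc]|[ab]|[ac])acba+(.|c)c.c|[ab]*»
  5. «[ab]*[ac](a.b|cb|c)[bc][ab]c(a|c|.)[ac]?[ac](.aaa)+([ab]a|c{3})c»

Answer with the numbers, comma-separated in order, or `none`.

1 → no match
2 → no match
3 → match
4 → no match
5 → no match — must end with `c`

3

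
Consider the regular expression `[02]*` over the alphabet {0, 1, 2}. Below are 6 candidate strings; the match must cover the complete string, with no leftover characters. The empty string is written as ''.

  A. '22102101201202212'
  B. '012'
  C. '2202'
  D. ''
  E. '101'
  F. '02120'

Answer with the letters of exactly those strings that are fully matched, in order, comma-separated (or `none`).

A → no match
B. '012' → no match
C. '2202' → match
D. '' → match
E. '101' → no match
F. '02120' → no match

C, D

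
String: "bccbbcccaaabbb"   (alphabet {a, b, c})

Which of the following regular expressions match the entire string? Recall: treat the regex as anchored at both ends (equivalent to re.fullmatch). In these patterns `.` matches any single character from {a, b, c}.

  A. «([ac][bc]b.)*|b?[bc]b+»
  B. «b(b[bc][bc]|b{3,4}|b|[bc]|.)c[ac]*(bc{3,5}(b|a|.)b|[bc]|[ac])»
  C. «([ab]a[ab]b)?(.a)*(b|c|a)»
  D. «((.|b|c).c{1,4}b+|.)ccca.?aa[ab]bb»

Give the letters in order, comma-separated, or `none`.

D

A → no match
B → no match
C → no match
D → match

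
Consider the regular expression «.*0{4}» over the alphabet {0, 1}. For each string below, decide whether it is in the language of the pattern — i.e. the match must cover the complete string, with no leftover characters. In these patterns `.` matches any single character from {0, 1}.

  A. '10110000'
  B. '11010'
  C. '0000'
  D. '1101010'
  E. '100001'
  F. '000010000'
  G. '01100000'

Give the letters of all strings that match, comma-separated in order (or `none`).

A, C, F, G

A. '10110000' → match
B. '11010' → no match
C. '0000' → match
D. '1101010' → no match
E. '100001' → no match — must end with '0'
F. '000010000' → match
G. '01100000' → match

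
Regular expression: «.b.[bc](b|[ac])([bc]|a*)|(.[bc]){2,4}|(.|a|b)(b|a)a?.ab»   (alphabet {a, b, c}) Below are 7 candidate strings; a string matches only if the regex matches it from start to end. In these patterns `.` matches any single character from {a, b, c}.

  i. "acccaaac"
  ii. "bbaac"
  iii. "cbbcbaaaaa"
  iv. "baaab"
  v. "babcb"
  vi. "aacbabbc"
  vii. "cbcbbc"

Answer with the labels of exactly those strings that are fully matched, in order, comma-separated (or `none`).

iii, iv, vii

i → no match
ii → no match
iii → match
iv → match
v → no match
vi → no match
vii → match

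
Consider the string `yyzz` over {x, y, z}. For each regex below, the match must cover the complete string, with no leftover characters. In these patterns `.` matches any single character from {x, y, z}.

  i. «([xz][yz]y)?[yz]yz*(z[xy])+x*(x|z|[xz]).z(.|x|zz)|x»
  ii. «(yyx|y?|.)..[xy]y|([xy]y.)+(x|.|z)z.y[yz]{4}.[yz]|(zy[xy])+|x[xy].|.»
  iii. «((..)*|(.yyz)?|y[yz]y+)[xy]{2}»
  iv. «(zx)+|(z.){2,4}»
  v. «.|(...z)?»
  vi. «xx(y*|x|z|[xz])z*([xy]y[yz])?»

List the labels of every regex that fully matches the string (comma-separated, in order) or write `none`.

i → no match
ii → no match
iii → no match
iv → no match
v → match
vi → no match — must start with `xx`

v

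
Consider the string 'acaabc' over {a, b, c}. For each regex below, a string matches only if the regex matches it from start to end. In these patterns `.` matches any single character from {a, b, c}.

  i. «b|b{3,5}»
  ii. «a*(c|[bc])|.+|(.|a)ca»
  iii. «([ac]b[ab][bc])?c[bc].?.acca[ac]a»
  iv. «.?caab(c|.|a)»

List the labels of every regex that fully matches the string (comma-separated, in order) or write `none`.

ii, iv

i → no match — must start with 'b'
ii → match
iii → no match — must end with 'a'
iv → match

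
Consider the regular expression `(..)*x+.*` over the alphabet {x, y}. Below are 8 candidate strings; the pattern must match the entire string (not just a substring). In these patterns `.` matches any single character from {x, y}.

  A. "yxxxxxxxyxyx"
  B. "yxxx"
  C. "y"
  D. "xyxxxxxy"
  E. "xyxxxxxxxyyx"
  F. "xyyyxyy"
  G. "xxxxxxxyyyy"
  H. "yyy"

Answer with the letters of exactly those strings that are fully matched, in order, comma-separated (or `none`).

A, B, D, E, F, G

A. "yxxxxxxxyxyx" → match
B. "yxxx" → match
C. "y" → no match
D. "xyxxxxxy" → match
E. "xyxxxxxxxyyx" → match
F. "xyyyxyy" → match
G. "xxxxxxxyyyy" → match
H. "yyy" → no match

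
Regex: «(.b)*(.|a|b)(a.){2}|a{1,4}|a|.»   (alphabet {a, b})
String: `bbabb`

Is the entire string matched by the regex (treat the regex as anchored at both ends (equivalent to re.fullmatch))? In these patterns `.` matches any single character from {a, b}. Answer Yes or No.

No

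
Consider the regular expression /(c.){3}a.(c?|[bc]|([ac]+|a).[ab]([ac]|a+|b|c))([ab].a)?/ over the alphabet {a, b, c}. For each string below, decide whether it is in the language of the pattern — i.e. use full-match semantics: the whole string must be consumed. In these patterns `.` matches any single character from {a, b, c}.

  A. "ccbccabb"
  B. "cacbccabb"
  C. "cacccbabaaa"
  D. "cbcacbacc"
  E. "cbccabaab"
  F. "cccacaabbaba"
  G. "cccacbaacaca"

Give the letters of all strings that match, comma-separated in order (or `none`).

B, C, D, F, G

A → no match
B → match
C → match
D → match
E → no match
F → match
G → match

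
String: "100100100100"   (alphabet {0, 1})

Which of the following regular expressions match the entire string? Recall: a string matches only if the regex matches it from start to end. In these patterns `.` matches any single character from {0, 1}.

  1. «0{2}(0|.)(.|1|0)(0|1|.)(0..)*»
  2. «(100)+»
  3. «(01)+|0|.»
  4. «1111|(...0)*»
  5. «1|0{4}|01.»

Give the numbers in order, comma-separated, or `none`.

1 → no match — must start with "0"
2 → match
3 → no match
4 → no match
5 → no match

2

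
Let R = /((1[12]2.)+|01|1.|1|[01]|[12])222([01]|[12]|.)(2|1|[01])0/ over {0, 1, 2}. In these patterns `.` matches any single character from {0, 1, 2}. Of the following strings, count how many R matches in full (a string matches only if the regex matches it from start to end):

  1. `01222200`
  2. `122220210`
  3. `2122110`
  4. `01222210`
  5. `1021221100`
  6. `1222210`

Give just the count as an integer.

3

1 → match
2 → no match
3 → no match
4 → match
5 → no match
6 → match
Total matched: 3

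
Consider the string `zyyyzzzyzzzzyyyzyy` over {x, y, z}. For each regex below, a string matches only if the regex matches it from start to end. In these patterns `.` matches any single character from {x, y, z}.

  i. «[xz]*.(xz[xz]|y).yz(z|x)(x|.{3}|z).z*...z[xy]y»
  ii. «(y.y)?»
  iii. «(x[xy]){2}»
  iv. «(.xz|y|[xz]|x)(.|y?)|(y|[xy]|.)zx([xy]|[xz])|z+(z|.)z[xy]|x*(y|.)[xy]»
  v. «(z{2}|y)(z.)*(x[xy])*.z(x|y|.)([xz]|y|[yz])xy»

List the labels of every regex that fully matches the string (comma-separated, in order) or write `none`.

i → match
ii → no match
iii → no match — must start with `x`
iv → no match
v → no match — must end with `xy`

i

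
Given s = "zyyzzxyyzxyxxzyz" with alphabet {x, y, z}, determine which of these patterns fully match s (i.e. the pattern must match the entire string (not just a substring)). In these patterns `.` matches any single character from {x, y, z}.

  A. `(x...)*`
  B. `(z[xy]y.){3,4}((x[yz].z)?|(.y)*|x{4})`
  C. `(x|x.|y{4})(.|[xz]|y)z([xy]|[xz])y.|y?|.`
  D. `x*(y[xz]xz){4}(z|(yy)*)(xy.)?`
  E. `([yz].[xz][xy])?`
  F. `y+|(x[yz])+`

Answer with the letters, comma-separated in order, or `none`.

A → no match
B → match
C → no match
D → no match
E → no match
F → no match

B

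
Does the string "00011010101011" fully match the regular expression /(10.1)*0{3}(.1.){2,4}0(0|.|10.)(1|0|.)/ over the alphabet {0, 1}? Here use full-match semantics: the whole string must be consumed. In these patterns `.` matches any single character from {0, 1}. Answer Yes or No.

No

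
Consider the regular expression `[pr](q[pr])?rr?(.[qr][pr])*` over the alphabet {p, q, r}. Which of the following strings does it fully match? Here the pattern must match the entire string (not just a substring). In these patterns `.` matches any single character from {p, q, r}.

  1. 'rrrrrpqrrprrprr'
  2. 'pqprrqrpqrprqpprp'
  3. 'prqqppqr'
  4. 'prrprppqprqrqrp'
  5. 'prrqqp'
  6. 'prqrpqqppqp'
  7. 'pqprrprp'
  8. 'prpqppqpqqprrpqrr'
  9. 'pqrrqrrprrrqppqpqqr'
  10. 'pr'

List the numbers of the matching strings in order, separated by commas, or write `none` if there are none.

1 → match
2 → match
3 → match
4 → match
5 → match
6 → match
7 → match
8 → match
9 → match
10 → match

1, 2, 3, 4, 5, 6, 7, 8, 9, 10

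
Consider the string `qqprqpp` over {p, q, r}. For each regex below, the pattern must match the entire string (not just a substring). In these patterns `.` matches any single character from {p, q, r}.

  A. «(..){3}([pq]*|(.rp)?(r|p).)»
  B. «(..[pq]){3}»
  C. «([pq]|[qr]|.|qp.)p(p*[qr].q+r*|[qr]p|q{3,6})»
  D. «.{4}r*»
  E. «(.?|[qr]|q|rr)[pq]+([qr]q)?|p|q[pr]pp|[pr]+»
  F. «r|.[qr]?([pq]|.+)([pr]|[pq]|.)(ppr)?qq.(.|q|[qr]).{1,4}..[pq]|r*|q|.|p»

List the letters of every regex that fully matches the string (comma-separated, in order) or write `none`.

A

A → match
B → no match
C → no match
D → no match
E → no match
F → no match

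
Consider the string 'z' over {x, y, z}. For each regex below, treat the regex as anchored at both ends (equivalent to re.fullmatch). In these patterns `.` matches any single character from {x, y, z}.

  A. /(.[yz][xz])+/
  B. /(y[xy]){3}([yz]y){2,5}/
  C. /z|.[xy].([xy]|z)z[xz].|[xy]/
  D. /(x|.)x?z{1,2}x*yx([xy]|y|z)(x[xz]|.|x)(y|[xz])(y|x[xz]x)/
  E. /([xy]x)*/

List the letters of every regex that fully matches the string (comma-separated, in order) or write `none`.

C

A → no match
B → no match — must start with 'y'
C → match
D → no match
E → no match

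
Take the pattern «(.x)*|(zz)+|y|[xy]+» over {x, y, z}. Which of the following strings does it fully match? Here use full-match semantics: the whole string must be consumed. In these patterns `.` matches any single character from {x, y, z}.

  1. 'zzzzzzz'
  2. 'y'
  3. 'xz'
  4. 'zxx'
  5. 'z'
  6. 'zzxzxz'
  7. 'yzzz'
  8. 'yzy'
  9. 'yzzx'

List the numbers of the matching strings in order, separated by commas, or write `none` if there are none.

1. 'zzzzzzz' → no match
2. 'y' → match
3. 'xz' → no match
4. 'zxx' → no match
5. 'z' → no match
6. 'zzxzxz' → no match
7. 'yzzz' → no match
8. 'yzy' → no match
9. 'yzzx' → no match

2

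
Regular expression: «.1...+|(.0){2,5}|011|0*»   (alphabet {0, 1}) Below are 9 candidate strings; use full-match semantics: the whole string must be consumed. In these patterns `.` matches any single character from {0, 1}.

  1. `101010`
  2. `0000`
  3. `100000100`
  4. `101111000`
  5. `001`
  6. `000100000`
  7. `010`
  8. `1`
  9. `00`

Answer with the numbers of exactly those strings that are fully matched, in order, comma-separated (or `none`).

1 → match
2 → match
3 → no match
4 → no match
5 → no match
6 → no match
7 → no match
8 → no match
9 → match

1, 2, 9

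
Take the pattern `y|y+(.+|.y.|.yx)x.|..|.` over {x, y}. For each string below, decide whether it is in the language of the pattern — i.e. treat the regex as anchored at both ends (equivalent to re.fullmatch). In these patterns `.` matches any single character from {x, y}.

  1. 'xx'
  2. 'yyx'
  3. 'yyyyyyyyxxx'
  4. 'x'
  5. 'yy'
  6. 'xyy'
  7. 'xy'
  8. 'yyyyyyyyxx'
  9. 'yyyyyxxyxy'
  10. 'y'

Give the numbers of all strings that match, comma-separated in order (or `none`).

1 → match
2 → no match
3 → match
4 → match
5 → match
6 → no match
7 → match
8 → match
9 → match
10 → match

1, 3, 4, 5, 7, 8, 9, 10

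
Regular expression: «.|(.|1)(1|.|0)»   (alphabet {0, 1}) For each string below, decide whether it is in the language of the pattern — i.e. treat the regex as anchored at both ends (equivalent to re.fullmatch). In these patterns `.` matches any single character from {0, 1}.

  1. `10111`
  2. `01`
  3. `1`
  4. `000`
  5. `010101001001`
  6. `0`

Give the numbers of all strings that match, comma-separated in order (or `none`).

2, 3, 6

1. `10111` → no match
2. `01` → match
3. `1` → match
4. `000` → no match
5. `010101001001` → no match
6. `0` → match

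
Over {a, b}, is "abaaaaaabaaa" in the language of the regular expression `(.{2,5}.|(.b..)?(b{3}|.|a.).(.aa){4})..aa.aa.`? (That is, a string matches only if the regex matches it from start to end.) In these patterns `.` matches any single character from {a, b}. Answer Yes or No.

Yes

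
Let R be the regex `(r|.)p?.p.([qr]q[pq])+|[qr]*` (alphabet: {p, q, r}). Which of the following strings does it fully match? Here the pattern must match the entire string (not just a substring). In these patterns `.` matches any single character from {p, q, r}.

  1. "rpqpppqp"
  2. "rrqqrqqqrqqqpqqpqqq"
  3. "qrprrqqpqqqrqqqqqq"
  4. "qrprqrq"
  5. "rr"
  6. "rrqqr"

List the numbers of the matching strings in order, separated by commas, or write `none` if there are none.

5, 6

1 → no match
2 → no match
3 → no match
4 → no match
5 → match
6 → match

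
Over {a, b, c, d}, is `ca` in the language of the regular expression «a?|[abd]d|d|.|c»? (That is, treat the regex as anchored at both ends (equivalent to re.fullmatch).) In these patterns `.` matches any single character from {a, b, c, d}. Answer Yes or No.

No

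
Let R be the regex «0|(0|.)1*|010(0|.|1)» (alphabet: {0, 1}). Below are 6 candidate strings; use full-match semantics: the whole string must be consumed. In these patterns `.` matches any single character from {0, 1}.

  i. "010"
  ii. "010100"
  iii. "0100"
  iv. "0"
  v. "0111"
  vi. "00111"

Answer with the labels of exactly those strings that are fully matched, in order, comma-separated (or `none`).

i → no match
ii → no match
iii → match
iv → match
v → match
vi → no match

iii, iv, v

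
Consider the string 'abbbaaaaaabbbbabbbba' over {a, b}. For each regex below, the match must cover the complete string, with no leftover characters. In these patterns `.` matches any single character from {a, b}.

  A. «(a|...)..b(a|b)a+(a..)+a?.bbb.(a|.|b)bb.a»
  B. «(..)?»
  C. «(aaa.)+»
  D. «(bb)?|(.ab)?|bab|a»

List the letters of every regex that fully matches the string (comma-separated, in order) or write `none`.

A → match
B → no match
C → no match — must start with 'aaa'
D → no match

A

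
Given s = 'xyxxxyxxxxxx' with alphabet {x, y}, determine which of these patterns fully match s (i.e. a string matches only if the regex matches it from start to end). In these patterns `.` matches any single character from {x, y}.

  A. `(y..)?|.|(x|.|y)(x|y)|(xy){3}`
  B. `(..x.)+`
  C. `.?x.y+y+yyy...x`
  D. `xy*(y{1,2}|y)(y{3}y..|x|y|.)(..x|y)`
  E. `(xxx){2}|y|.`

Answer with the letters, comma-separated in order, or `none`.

A → no match
B → match
C → no match
D → no match
E → no match

B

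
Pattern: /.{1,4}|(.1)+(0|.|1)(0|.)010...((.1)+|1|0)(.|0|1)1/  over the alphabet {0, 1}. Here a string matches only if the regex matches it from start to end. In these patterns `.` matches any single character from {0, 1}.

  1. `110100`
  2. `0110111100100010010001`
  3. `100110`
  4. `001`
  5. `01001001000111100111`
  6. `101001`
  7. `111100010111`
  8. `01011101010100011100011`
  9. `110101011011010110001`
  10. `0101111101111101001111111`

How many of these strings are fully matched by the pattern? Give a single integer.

1 → no match
2 → no match
3 → no match
4 → match
5 → no match
6 → no match
7 → no match
8 → no match
9 → no match
10 → no match
Total matched: 1

1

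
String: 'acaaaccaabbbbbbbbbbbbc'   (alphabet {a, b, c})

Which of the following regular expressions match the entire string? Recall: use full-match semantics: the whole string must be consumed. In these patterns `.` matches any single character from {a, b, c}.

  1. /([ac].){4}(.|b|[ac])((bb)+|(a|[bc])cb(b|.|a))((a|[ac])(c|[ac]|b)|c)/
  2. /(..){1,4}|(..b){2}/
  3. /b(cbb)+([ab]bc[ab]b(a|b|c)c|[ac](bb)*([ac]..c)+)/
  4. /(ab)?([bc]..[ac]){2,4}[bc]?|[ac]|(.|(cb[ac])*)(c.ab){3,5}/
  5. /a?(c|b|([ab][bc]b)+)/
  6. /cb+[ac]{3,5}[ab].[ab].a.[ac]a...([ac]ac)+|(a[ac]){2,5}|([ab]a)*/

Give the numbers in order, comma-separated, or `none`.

1

1 → match
2 → no match
3 → no match — must start with 'bcbb'
4 → no match
5 → no match
6 → no match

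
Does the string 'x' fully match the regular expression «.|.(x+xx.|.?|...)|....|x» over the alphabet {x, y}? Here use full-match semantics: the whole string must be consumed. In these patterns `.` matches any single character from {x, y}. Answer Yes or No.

Yes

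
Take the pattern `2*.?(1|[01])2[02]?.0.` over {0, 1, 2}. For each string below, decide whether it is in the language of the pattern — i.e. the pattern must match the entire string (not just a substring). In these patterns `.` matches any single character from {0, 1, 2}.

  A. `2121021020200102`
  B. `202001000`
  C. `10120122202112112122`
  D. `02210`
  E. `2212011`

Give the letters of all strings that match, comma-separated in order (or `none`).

A → no match
B → no match
C → no match
D → no match
E → no match

none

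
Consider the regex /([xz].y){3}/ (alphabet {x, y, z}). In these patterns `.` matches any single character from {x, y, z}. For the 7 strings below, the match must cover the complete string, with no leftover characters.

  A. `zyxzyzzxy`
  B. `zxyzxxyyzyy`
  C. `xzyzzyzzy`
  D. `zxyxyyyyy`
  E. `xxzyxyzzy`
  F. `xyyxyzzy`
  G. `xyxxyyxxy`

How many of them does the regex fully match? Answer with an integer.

1

A. `zyxzyzzxy` → no match
B. `zxyzxxyyzyy` → no match
C. `xzyzzyzzy` → match
D. `zxyxyyyyy` → no match
E. `xxzyxyzzy` → no match
F. `xyyxyzzy` → no match
G. `xyxxyyxxy` → no match
Total matched: 1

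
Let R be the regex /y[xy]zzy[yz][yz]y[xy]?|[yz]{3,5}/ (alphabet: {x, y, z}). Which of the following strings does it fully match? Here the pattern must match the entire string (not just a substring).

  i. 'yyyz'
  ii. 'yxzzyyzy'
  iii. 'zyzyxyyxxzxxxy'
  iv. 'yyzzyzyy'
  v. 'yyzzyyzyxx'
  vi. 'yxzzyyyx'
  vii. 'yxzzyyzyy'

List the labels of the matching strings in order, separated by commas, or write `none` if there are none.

i. 'yyyz' → match
ii. 'yxzzyyzy' → match
iii → no match
iv. 'yyzzyzyy' → match
v. 'yyzzyyzyxx' → no match
vi. 'yxzzyyyx' → no match
vii. 'yxzzyyzyy' → match

i, ii, iv, vii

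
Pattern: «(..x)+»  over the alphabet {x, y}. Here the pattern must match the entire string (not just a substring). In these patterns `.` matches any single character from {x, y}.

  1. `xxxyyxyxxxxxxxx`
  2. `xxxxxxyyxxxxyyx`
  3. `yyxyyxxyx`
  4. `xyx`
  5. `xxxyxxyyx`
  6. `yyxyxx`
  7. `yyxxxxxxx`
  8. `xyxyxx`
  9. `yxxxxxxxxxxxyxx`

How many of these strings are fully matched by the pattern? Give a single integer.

9

1 → match
2 → match
3 → match
4 → match
5 → match
6 → match
7 → match
8 → match
9 → match
Total matched: 9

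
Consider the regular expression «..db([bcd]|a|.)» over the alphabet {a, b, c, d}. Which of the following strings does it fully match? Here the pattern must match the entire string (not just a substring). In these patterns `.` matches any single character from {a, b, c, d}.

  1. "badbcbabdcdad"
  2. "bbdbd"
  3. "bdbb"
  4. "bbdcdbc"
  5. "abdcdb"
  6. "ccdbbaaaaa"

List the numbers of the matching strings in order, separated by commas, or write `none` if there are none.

1 → no match
2 → match
3 → no match
4 → no match
5 → no match
6 → no match

2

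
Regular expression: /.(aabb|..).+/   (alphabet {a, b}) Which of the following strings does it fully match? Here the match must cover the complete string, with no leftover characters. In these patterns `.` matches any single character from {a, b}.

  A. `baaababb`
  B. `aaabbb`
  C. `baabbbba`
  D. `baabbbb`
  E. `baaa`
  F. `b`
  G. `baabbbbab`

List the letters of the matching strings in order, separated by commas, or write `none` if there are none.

A, B, C, D, E, G

A → match
B → match
C → match
D → match
E → match
F → no match
G → match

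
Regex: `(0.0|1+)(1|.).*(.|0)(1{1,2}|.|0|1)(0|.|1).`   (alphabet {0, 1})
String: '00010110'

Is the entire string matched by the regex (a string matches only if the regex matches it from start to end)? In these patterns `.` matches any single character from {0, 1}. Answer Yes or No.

Yes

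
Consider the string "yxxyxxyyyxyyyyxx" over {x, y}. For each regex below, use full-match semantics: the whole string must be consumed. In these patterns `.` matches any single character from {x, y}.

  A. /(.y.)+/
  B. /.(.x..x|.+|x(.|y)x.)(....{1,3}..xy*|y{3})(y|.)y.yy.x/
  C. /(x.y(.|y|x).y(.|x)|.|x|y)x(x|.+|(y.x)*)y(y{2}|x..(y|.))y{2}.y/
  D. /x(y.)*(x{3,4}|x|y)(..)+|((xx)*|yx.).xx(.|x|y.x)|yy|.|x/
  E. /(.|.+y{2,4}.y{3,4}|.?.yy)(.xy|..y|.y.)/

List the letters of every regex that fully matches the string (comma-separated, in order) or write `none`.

A → no match
B → match
C → no match — must end with "y"
D → no match
E → no match

B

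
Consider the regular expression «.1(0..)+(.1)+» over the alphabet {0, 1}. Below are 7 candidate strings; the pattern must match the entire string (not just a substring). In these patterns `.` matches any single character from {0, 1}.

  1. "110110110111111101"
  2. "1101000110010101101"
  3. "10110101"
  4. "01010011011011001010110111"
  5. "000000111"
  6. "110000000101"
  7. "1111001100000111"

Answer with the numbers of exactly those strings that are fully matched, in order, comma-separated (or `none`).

1 → match
2 → no match
3 → no match
4 → match
5 → no match
6 → match
7 → no match

1, 4, 6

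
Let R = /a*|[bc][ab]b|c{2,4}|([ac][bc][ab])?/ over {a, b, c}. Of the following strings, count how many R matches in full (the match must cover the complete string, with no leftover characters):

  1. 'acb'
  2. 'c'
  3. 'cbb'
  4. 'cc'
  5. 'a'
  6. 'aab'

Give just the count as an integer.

4

1 → match
2 → no match
3 → match
4 → match
5 → match
6 → no match
Total matched: 4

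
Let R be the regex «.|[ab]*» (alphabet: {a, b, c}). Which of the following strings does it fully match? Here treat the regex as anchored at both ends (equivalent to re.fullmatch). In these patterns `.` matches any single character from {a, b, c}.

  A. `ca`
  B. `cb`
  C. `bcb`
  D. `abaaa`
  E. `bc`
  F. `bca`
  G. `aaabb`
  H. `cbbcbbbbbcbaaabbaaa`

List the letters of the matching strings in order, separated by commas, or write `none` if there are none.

D, G

A → no match
B → no match
C → no match
D → match
E → no match
F → no match
G → match
H → no match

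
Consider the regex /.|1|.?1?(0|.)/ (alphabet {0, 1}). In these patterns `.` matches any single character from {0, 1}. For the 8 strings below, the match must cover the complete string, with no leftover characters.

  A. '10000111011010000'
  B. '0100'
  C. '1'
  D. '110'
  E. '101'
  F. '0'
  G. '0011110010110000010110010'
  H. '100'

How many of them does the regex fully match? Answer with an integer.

A → no match
B → no match
C → match
D → match
E → no match
F → match
G → no match
H → no match
Total matched: 3

3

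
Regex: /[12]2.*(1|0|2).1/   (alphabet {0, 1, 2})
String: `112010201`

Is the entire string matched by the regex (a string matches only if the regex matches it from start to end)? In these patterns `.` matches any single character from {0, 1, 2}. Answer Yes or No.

No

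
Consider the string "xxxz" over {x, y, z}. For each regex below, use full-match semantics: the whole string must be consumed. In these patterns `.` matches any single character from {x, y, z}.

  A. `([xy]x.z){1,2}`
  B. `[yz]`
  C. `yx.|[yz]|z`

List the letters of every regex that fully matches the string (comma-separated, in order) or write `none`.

A

A → match
B → no match
C → no match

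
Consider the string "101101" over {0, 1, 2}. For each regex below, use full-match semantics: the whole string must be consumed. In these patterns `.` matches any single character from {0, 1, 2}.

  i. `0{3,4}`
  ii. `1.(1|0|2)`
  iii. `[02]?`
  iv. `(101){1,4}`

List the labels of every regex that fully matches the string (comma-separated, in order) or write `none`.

i → no match — must start with "0"
ii → no match
iii → no match
iv → match

iv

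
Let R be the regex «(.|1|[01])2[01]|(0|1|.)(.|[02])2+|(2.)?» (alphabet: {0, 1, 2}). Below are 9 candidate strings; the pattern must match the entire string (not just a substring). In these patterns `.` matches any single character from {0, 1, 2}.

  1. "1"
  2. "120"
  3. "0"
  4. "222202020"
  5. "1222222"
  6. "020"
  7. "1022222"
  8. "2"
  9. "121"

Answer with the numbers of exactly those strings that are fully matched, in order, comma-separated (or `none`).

2, 5, 6, 7, 9

1 → no match
2 → match
3 → no match
4 → no match
5 → match
6 → match
7 → match
8 → no match
9 → match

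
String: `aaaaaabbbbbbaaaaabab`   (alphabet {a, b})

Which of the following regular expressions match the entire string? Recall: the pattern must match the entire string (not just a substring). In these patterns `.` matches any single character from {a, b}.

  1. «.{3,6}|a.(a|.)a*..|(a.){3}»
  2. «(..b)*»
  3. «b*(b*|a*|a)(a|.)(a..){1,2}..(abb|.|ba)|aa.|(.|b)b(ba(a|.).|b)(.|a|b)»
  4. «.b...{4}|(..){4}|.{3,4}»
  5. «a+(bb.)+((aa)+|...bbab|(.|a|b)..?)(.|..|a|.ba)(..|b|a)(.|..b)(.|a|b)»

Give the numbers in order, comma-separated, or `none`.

5

1 → no match
2 → no match
3 → no match
4 → no match
5 → match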